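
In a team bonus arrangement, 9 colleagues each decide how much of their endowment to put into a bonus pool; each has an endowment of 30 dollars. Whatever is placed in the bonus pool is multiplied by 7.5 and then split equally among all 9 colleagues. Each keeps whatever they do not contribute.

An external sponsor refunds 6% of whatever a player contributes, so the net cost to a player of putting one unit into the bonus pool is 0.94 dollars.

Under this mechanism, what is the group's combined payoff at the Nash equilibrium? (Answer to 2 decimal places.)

The effective private return is (7.5/9) / 0.94 = 0.8865, which is still under 1, so the mechanism doesn't change anyone's dominant strategy: zero contribution.
At the Nash equilibrium no one contributes; group total payoff = 9 × 30 = 270.

270.00 dollars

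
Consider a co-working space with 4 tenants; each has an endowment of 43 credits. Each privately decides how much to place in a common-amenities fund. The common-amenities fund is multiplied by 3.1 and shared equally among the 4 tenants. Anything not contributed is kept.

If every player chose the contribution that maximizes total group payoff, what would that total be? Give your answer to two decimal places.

Each contributed unit returns 3.100 to the group as a whole (0.7750 to each of 4 players), which exceeds 1, so the social optimum is full contribution: group total = 3.100 × 172 = 533.20.

533.20 credits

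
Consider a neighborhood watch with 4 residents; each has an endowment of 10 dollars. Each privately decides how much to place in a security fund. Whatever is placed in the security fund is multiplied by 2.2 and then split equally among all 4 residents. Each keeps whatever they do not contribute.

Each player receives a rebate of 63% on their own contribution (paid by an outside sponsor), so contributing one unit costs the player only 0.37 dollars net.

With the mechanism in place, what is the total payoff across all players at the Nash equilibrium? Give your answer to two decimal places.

113.20 dollars

Under the mechanism each unit contributed yields (2.2/4) / 0.37 = 1.4865 back to its contributor per unit of net cost, which exceeds 1, making full contribution the dominant choice for everyone.
So the Nash equilibrium is full contribution by all 4; the group earns 4 × (10 × 0.63 + 2.2 × 10) = 113.20.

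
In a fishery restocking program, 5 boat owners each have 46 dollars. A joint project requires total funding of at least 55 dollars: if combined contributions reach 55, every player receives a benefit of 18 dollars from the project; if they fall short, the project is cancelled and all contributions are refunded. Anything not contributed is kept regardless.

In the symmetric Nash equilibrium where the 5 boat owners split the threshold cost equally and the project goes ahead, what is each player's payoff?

53 dollars

Equal share of the threshold: 55/5 = 11.
At this profile no one gains by cutting their contribution: any cut drops the total below 55, the project is cancelled, contributions are refunded, and the deviator ends with 46, which is less than 46 − 11 + 18 = 53. Contributing more than 11 just wastes the excess. So contributing exactly 11 is a best response.
Each player's payoff: 46 − 11 + 18 = 53.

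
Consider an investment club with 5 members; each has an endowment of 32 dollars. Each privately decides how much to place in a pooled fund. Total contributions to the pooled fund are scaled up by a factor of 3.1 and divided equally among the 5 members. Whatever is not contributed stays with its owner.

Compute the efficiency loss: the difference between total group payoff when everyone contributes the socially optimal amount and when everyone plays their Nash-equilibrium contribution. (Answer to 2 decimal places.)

Each contributed unit returns 3.1/5 = 0.6200 to its contributor — below 1 — so contributing 0 is dominant for every player. At the Nash equilibrium everyone keeps their 32, and the group total is 5 × 32 = 160.
Each contributed unit returns 3.100 to the group as a whole (0.6200 to each of 5 players), which exceeds 1, so the social optimum is full contribution: group total = 3.100 × 160 = 496.00.
Efficiency loss = 496.00 − 160 = 336.00.

336.00 dollars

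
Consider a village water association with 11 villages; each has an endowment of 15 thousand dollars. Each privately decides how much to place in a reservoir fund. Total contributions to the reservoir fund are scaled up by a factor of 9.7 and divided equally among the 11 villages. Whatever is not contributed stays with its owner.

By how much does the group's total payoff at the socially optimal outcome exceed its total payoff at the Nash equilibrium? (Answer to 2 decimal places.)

Each contributed unit returns 9.7/11 = 0.8818 to its contributor — below 1 — so contributing 0 is dominant for every player. At the Nash equilibrium everyone keeps their 15, and the group total is 11 × 15 = 165.
Each contributed unit returns 9.700 to the group as a whole (0.8818 to each of 11 players), which exceeds 1, so the social optimum is full contribution: group total = 9.700 × 165 = 1600.50.
Efficiency loss = 1600.50 − 165 = 1435.50.

1435.50 thousand dollars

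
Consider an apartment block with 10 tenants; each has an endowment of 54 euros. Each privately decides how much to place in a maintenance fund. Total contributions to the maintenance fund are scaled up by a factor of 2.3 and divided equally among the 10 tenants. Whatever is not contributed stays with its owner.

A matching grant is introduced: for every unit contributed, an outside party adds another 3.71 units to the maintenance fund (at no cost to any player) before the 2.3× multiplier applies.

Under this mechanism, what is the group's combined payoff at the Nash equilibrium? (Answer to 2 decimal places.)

5849.82 euros

Under the mechanism each unit contributed yields 2.3 × 4.71 / 10 = 1.0833 back to its contributor per unit of net cost, which exceeds 1, making full contribution the dominant choice for everyone.
At the Nash equilibrium everyone contributes 54. Group total payoff = 2.3 × 4.71 × 540 = 5849.82.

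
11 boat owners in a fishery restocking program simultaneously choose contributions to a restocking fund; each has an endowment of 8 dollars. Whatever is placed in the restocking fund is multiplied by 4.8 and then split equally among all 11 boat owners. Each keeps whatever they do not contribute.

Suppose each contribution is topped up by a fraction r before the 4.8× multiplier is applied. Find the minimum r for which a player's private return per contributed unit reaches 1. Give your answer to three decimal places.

With matching at rate r, one contributed unit becomes (1 + r) in the restocking fund and returns 4.8 × (1 + r) / 11 to the contributor.
Setting this equal to 1: 1 + r = 11/4.8 = 2.2917.
So the minimum matching rate is r = 2.2917 − 1 = 1.292.

1.292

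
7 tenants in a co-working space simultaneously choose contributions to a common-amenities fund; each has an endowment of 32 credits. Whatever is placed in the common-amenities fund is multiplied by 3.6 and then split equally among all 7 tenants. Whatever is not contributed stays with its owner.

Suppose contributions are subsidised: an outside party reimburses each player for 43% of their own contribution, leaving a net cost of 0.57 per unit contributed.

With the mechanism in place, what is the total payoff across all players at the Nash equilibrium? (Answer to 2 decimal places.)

With the mechanism, a contributed unit returns (3.6/7) / 0.57 = 0.9023 per unit of net cost — still below 1 — so contributing 0 remains dominant for every player.
At the Nash equilibrium no one contributes; group total payoff = 7 × 32 = 224.

224.00 credits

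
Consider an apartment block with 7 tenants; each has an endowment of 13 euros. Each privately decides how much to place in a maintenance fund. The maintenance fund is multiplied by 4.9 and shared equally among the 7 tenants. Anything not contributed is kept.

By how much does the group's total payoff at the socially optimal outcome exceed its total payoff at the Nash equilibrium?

354.90 euros

Each contributed unit returns 4.9/7 = 0.7000 to its contributor — below 1 — so contributing 0 is dominant for every player. At the Nash equilibrium everyone keeps their 13, and the group total is 7 × 13 = 91.
Each contributed unit returns 4.900 to the group as a whole (0.7000 to each of 7 players), which exceeds 1, so the social optimum is full contribution: group total = 4.900 × 91 = 445.90.
Efficiency loss = 445.90 − 91 = 354.90.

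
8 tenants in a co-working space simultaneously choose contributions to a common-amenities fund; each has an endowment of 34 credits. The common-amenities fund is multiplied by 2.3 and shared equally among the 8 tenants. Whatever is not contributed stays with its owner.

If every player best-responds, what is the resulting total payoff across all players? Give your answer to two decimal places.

272.00 credits

Each contributed unit returns 2.3/8 = 0.2875 to its contributor — below 1 — so contributing 0 is dominant for every player. At the Nash equilibrium everyone keeps their 34, and the group total is 8 × 34 = 272.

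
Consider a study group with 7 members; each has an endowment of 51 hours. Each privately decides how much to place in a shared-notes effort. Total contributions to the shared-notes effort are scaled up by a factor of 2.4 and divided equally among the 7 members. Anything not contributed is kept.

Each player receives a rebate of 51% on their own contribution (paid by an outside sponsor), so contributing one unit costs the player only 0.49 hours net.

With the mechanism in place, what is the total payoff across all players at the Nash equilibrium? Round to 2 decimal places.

Even with the mechanism, each unit contributed returns only (2.4/7) / 0.49 = 0.6997 per unit of net cost, so contributing nothing is still dominant.
Everyone keeps their endowment and the group total is 7 × 51 = 357.

357.00 hours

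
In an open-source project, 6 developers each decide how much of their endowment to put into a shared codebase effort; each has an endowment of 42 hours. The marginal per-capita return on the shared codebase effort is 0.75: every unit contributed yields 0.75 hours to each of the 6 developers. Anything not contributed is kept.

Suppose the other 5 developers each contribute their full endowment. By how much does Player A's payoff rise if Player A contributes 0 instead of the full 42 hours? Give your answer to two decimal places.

Switching from a contribution of 42 to 0 lets Player A keep an extra 42 hours, but lowers the shared codebase effort by 42, which costs Player A their own share of that drop: 0.75 × 42 = 31.50.
Net gain = 42 − 31.50 = 10.50. The private return per contributed unit (0.75) is below 1, so free-riding is indeed the best response regardless of what the others do.

10.50 hours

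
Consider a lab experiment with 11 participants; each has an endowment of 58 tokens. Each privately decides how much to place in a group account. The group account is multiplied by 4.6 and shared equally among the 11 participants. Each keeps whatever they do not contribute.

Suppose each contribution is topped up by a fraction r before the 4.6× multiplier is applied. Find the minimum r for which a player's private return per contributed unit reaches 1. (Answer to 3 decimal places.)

1.391

With matching at rate r, one contributed unit becomes (1 + r) in the group account and returns 4.6 × (1 + r) / 11 to the contributor.
Setting this equal to 1: 1 + r = 11/4.6 = 2.3913.
So the minimum matching rate is r = 2.3913 − 1 = 1.391.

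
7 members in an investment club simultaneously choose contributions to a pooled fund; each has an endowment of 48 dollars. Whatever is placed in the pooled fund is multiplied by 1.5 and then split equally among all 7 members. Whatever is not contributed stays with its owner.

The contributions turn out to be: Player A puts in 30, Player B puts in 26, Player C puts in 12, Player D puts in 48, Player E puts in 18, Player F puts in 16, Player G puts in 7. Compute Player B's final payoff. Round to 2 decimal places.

Total contributed: 30 + 26 + 12 + 48 + 18 + 16 + 7 = 157.
Each receives 1.5 × 157 / 7 = 33.64 from the pooled fund.
Player B keeps 48 − 26 = 22, so Player B's payoff is 22 + 33.64 = 55.64.

55.64 dollars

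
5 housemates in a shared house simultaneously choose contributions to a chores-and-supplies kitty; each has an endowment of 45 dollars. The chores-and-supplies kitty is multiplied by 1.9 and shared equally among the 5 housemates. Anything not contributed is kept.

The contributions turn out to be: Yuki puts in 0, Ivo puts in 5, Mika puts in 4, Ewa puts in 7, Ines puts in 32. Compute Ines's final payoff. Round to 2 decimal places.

Total contributed: 0 + 5 + 4 + 7 + 32 = 48.
Each receives 1.9 × 48 / 5 = 18.24 from the chores-and-supplies kitty.
Ines keeps 45 − 32 = 13, so Ines's payoff is 13 + 18.24 = 31.24.

31.24 dollars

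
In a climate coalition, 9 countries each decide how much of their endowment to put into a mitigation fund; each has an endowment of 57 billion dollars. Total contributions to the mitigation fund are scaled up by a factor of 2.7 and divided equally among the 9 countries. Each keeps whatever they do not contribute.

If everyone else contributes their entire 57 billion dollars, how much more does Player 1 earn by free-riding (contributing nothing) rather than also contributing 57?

39.90 billion dollars

Switching from a contribution of 57 to 0 lets Player 1 keep an extra 57 billion dollars, but lowers the mitigation fund by 57, which costs Player 1 their own share of that drop: 2.7/9 × 57 = 17.10.
Net gain = 57 − 17.10 = 39.90. The private return per contributed unit (0.3000) is below 1, so free-riding is indeed the best response regardless of what the others do.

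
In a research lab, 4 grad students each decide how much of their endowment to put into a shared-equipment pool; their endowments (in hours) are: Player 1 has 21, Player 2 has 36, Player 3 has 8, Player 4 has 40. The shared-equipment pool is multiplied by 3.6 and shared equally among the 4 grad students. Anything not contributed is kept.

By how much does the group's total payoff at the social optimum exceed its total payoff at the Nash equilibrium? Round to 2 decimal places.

The private return per contributed unit is 3.6/4 = 0.9000 < 1 for every player regardless of endowment, so the Nash equilibrium is zero contribution and the group total is Σ E_j = 21 + 36 + 8 + 40 = 105.
Each contributed unit returns 3.600 to the group, so the social optimum is full contribution by everyone: group total = 3.600 × 105 = 378.00.
Efficiency loss = (3.600 − 1) × 105 = 273.00.

273.00 hours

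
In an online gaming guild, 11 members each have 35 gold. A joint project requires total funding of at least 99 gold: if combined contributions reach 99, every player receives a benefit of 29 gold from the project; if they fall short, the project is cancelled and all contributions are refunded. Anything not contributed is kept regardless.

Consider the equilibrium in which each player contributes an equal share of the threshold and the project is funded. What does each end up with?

Equal share of the threshold: 99/11 = 9.
At this profile no one gains by cutting their contribution: any cut drops the total below 99, the project is cancelled, contributions are refunded, and the deviator ends with 35, which is less than 35 − 9 + 29 = 55. Contributing more than 9 just wastes the excess. So contributing exactly 9 is a best response.
Each player's payoff: 35 − 9 + 29 = 55.

55 gold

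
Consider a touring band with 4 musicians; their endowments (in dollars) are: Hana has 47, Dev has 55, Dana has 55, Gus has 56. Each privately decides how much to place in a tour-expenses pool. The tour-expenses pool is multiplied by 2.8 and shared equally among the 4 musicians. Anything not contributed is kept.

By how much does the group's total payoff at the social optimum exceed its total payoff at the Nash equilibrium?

383.40 dollars

The private return per contributed unit is 2.8/4 = 0.7000 < 1 for every player regardless of endowment, so the Nash equilibrium is zero contribution and the group total is Σ E_j = 47 + 55 + 55 + 56 = 213.
Each contributed unit returns 2.800 to the group, so the social optimum is full contribution by everyone: group total = 2.800 × 213 = 596.40.
Efficiency loss = (2.800 − 1) × 213 = 383.40.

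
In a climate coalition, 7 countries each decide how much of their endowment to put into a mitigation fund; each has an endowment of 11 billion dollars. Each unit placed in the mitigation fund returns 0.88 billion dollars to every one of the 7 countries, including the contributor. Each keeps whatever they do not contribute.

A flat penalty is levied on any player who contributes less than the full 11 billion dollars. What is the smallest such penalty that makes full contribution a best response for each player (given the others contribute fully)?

1.32 billion dollars

Given the others contribute fully, the best deviation is to contribute 0 (any partial contribution still incurs the fine and gives up units whose private return 0.88 is below 1).
Deviating from 11 to 0 saves 11 billion dollars but forfeits the deviator's share of the drop in the mitigation fund: 0.88 × 11 = 9.68.
So the deviation gain is 11 − 9.68 = 1.32, and the fine must be at least 1.32 billion dollars to wipe it out.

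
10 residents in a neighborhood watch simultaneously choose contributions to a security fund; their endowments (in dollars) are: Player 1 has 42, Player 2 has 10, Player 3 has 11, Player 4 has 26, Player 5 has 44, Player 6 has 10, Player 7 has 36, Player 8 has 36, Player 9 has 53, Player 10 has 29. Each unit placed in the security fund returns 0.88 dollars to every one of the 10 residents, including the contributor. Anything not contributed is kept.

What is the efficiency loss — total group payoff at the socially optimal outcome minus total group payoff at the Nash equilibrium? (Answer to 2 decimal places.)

2316.60 dollars

The private return per contributed unit is 0.88 < 1 for everyone, so the Nash equilibrium is zero contribution and the group total is Σ E_j = 42 + 10 + 11 + 26 + 44 + 10 + 36 + 36 + 53 + 29 = 297.
Each contributed unit returns 8.800 to the group, so the social optimum is full contribution by everyone: group total = 8.800 × 297 = 2613.60.
Efficiency loss = (8.800 − 1) × 297 = 2316.60.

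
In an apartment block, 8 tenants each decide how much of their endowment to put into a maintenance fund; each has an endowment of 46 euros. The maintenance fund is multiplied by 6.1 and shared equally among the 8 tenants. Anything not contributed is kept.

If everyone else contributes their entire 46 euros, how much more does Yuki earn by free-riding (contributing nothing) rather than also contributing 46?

Switching from a contribution of 46 to 0 lets Yuki keep an extra 46 euros, but lowers the maintenance fund by 46, which costs Yuki their own share of that drop: 6.1/8 × 46 = 35.07.
Net gain = 46 − 35.07 = 10.93. The private return per contributed unit (0.7625) is below 1, so free-riding is indeed the best response regardless of what the others do.

10.93 euros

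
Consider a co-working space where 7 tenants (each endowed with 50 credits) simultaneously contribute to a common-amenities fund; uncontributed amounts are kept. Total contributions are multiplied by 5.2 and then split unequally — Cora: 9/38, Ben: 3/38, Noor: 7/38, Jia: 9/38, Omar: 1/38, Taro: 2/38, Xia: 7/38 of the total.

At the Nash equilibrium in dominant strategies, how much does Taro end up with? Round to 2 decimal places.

77.37 credits

Each unit j contributes comes back to j as 5.2 × (j's share), so j prefers to contribute only if that share exceeds 1/5.2 = 0.1923; otherwise keeping the unit dominates.
The shares above 0.1923 belong to Cora and Jia, contributing 50 each; the remaining 5 contribute 0. Total contributed: 100.
Taro keeps 50 and receives 5.2 × 100 × 2/38 = 27.37 from the common-amenities fund, for a payoff of 77.37.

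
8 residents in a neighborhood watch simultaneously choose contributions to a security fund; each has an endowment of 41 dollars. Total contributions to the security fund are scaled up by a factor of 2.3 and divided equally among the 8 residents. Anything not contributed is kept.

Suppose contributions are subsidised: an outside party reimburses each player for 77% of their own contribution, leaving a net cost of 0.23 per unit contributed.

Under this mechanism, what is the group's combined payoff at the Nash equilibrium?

1006.96 dollars

The effective private return per unit is now (2.3/8) / 0.23 = 1.2500 > 1, so every player's dominant strategy flips to full contribution.
At the Nash equilibrium everyone contributes 41. Group total payoff = 8 × (41 × 0.77 + 2.3 × 41) = 1006.96.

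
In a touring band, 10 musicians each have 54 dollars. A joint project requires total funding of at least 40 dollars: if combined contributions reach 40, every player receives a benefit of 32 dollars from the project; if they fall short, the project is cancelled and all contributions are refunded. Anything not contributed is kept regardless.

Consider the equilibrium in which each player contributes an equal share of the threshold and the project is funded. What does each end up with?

Equal share of the threshold: 40/10 = 4.
At this profile no one gains by cutting their contribution: any cut drops the total below 40, the project is cancelled, contributions are refunded, and the deviator ends with 54, which is less than 54 − 4 + 32 = 82. Contributing more than 4 just wastes the excess. So contributing exactly 4 is a best response.
Each player's payoff: 54 − 4 + 32 = 82.

82 dollars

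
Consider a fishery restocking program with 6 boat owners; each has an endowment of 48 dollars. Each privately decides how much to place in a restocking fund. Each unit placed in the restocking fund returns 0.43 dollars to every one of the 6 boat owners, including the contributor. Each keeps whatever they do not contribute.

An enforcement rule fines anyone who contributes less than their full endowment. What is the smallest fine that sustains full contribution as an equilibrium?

Given the others contribute fully, the best deviation is to contribute 0 (any partial contribution still incurs the fine and gives up units whose private return 0.43 is below 1).
Deviating from 48 to 0 saves 48 dollars but forfeits the deviator's share of the drop in the restocking fund: 0.43 × 48 = 20.64.
So the deviation gain is 48 − 20.64 = 27.36, and the fine must be at least 27.36 dollars to wipe it out.

27.36 dollars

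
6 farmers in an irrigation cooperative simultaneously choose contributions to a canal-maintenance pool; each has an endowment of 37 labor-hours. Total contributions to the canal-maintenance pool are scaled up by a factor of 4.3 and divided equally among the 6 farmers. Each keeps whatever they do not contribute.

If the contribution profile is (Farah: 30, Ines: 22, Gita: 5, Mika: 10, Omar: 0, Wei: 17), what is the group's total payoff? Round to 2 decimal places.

Total contributed: 30 + 22 + 5 + 10 + 0 + 17 = 84; total kept: 6 × 37 − 84 = 138.
The canal-maintenance pool pays out 4.3 × 84 = 361.20 in aggregate.
Group total = 138 + 361.20 = 499.20.

499.20 labor-hours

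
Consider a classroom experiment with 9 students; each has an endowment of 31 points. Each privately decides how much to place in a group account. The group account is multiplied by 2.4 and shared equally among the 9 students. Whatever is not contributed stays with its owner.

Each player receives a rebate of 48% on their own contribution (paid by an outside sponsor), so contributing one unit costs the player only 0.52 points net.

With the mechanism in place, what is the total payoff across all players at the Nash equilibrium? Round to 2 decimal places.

279.00 points

Even with the mechanism, each unit contributed returns only (2.4/9) / 0.52 = 0.5128 per unit of net cost, so contributing nothing is still dominant.
Everyone keeps their endowment and the group total is 9 × 31 = 279.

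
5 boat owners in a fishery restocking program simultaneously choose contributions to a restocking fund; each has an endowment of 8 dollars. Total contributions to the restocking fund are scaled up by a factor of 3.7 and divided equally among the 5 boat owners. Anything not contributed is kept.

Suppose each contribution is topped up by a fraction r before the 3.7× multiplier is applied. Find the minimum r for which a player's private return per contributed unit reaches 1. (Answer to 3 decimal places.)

0.351

With matching at rate r, one contributed unit becomes (1 + r) in the restocking fund and returns 3.7 × (1 + r) / 5 to the contributor.
Setting this equal to 1: 1 + r = 5/3.7 = 1.3514.
So the minimum matching rate is r = 1.3514 − 1 = 0.351.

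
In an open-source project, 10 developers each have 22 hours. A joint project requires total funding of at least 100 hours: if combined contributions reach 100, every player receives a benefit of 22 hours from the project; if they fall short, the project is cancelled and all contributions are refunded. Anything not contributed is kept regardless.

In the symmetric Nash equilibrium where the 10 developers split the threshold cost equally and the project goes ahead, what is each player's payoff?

34 hours

Equal share of the threshold: 100/10 = 10.
At this profile no one gains by cutting their contribution: any cut drops the total below 100, the project is cancelled, contributions are refunded, and the deviator ends with 22, which is less than 22 − 10 + 22 = 34. Contributing more than 10 just wastes the excess. So contributing exactly 10 is a best response.
Each player's payoff: 22 − 10 + 22 = 34.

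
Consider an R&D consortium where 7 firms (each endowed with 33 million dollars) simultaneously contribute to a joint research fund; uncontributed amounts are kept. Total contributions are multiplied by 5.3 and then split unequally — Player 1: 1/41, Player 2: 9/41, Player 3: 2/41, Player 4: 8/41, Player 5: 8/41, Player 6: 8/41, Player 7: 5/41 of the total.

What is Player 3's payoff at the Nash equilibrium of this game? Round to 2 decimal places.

67.13 million dollars

Player j's private return per contributed unit is 5.3 × (j's share). Contributing is weakly dominant for j when that share is at least 1/5.3 = 0.1887, and contributing 0 is dominant otherwise.
Player 2, Player 4, Player 5 and Player 6 clear that bar, contributing 33 each; the remaining 3 contribute 0. Total contributed: 132.
Player 3 keeps 33 and receives 5.3 × 132 × 2/41 = 34.13 from the joint research fund, for a payoff of 67.13.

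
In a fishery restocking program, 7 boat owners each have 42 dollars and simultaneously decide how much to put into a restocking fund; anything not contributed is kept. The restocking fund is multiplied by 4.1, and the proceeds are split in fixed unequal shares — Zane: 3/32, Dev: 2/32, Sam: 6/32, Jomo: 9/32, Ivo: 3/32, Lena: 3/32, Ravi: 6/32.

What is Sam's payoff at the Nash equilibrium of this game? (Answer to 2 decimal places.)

Player j's private return per contributed unit is 4.1 × (j's share). Contributing is weakly dominant for j when that share is at least 1/4.1 = 0.2439, and contributing 0 is dominant otherwise.
Only Jomo (9/32) clears that bar, contributing 42; the remaining 6 contribute 0. Total contributed: 42.
Sam keeps 42 and receives 4.1 × 42 × 6/32 = 32.29 from the restocking fund, for a payoff of 74.29.

74.29 dollars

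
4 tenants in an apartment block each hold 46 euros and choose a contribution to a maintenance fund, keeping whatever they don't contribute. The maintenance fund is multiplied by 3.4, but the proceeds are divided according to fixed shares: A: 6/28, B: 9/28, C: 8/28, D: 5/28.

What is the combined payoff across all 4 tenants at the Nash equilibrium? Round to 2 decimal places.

A player with share s gets back 3.4·s per unit contributed, so full contribution is dominant for anyone with s > 1/3.4 = 0.2941 and zero contribution is dominant for anyone below.
Only B (9/28) clears that bar, contributing 46; the remaining 3 contribute 0. Total contributed: 46.
The maintenance fund pays out 3.4 × 46 = 156.40 in total (split across the unequal shares, but the aggregate is all that matters for the group sum).
The 3 free-riders keep 46 each, adding 138. Group total = 138 + 156.40 = 294.40.

294.40 euros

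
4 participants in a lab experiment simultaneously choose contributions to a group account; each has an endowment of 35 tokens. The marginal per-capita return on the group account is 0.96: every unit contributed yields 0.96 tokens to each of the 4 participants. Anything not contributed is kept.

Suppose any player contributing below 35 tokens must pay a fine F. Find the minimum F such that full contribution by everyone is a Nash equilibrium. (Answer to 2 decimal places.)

1.40 tokens

Given the others contribute fully, the best deviation is to contribute 0 (any partial contribution still incurs the fine and gives up units whose private return 0.96 is below 1).
Deviating from 35 to 0 saves 35 tokens but forfeits the deviator's share of the drop in the group account: 0.96 × 35 = 33.60.
So the deviation gain is 35 − 33.60 = 1.40, and the fine must be at least 1.40 tokens to wipe it out.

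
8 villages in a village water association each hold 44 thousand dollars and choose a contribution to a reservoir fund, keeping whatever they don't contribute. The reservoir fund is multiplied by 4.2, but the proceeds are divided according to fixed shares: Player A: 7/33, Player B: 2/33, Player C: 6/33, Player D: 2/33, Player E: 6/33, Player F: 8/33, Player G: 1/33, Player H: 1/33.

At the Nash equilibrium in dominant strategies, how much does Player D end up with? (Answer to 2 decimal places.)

A player with share s gets back 4.2·s per unit contributed, so full contribution is dominant for anyone with s > 1/4.2 = 0.2381 and zero contribution is dominant for anyone below.
Player F alone (share 8/33) is above the threshold, contributing 44; the remaining 7 contribute 0. Total contributed: 44.
Player D keeps 44 and receives 4.2 × 44 × 2/33 = 11.20 from the reservoir fund, for a payoff of 55.20.

55.20 thousand dollars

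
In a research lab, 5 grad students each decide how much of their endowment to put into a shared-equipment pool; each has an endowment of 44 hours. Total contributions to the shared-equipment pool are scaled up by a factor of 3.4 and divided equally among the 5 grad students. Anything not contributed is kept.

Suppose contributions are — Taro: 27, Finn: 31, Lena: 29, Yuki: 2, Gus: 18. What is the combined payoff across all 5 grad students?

Total contributed: 27 + 31 + 29 + 2 + 18 = 107; total kept: 5 × 44 − 107 = 113.
The shared-equipment pool pays out 3.4 × 107 = 363.80 in aggregate.
Group total = 113 + 363.80 = 476.80.

476.80 hours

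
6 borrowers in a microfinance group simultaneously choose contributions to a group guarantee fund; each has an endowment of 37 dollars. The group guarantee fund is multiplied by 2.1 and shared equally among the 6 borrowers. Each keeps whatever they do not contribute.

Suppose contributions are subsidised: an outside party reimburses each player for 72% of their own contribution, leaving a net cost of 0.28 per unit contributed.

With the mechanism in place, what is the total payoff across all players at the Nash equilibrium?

626.04 dollars

The effective private return per unit is now (2.1/6) / 0.28 = 1.2500 > 1, so every player's dominant strategy flips to full contribution.
At the Nash equilibrium everyone contributes 37. Group total payoff = 6 × (37 × 0.72 + 2.1 × 37) = 626.04.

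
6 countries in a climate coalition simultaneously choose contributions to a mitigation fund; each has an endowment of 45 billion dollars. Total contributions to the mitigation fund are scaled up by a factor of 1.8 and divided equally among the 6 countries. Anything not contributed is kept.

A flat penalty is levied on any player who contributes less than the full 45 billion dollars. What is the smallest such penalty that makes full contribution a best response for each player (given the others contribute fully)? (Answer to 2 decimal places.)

Given the others contribute fully, the best deviation is to contribute 0 (any partial contribution still incurs the fine and gives up units whose private return 0.3000 is below 1).
Deviating from 45 to 0 saves 45 billion dollars but forfeits the deviator's share of the drop in the mitigation fund: 1.8/6 × 45 = 13.50.
So the deviation gain is 45 − 13.50 = 31.50, and the fine must be at least 31.50 billion dollars to wipe it out.

31.50 billion dollars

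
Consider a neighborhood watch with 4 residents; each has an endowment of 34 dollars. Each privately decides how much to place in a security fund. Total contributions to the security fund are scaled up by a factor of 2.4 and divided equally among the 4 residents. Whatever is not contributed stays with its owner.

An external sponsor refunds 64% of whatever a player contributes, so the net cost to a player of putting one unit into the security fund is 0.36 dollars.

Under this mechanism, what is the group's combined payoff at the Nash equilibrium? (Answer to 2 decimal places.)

With the mechanism, a contributed unit returns (2.4/4) / 0.36 = 1.6667 per unit of net cost to the contributor — now above 1 — so contributing fully is weakly dominant for every player.
So the Nash equilibrium is full contribution by all 4; the group earns 4 × (34 × 0.64 + 2.4 × 34) = 413.44.

413.44 dollars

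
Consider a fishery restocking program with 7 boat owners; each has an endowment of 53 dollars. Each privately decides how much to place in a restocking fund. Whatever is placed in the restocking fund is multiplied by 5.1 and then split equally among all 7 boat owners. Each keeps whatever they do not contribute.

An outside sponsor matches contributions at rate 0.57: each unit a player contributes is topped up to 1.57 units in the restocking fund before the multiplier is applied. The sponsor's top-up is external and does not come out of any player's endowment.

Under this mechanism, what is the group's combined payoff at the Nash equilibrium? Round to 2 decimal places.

With the mechanism, a contributed unit returns 5.1 × 1.57 / 7 = 1.1439 per unit of net cost to the contributor — now above 1 — so contributing fully is weakly dominant for every player.
At the Nash equilibrium everyone contributes 53. Group total payoff = 5.1 × 1.57 × 371 = 2970.60.

2970.60 dollars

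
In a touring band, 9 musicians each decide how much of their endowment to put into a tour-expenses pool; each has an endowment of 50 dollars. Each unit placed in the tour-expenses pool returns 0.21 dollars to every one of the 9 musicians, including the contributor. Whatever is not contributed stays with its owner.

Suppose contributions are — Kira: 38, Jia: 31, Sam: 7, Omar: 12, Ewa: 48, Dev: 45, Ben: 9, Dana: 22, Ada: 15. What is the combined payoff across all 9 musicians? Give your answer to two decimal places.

Total contributed: 38 + 31 + 7 + 12 + 48 + 45 + 9 + 22 + 15 = 227; total kept: 9 × 50 − 227 = 223.
The tour-expenses pool pays out 0.21 × 9 × 227 = 429.03 in aggregate.
Group total = 223 + 429.03 = 652.03.

652.03 dollars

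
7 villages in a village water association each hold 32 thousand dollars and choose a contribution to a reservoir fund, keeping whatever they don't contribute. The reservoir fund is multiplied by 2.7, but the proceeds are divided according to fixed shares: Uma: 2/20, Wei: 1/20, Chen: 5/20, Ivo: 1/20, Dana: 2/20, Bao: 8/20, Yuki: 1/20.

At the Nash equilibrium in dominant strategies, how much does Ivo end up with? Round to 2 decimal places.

36.32 thousand dollars

Each unit j contributes comes back to j as 2.7 × (j's share), so j prefers to contribute only if that share exceeds 1/2.7 = 0.3704; otherwise keeping the unit dominates.
Bao alone (share 8/20) is above the threshold, contributing 32; the remaining 6 contribute 0. Total contributed: 32.
Ivo keeps 32 and receives 2.7 × 32 × 1/20 = 4.32 from the reservoir fund, for a payoff of 36.32.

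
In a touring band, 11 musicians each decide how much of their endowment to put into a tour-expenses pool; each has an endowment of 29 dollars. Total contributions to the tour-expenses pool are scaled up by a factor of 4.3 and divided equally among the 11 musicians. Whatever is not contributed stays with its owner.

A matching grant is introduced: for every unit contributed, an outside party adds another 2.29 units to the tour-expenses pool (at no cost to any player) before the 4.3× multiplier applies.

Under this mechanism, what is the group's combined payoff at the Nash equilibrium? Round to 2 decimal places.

4512.89 dollars

Under the mechanism each unit contributed yields 4.3 × 3.29 / 11 = 1.2861 back to its contributor per unit of net cost, which exceeds 1, making full contribution the dominant choice for everyone.
So the Nash equilibrium is full contribution by all 11; the group earns 4.3 × 3.29 × 319 = 4512.89.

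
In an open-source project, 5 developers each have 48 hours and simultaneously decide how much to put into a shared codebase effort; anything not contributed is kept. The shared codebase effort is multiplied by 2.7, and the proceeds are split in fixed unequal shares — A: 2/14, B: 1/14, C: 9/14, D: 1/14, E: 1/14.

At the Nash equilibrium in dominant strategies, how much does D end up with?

57.26 hours

Each unit j contributes comes back to j as 2.7 × (j's share), so j prefers to contribute only if that share exceeds 1/2.7 = 0.3704; otherwise keeping the unit dominates.
Only C (9/14) clears that bar, contributing 48; the remaining 4 contribute 0. Total contributed: 48.
D keeps 48 and receives 2.7 × 48 × 1/14 = 9.26 from the shared codebase effort, for a payoff of 57.26.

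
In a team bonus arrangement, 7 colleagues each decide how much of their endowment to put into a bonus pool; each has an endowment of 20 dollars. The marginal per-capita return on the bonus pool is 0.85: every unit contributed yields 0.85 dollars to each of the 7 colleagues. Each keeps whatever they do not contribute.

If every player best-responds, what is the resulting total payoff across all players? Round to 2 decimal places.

140.00 dollars

The private return per contributed unit is 0.85 < 1, so contributing 0 is dominant for every player. At the Nash equilibrium everyone keeps their 20, and the group total is 7 × 20 = 140.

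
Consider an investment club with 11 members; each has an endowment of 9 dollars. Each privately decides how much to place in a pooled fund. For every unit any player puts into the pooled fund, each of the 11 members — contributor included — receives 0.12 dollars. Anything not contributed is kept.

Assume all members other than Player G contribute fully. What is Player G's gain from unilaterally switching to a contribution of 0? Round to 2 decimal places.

Switching from a contribution of 9 to 0 lets Player G keep an extra 9 dollars, but lowers the pooled fund by 9, which costs Player G their own share of that drop: 0.12 × 9 = 1.08.
Net gain = 9 − 1.08 = 7.92. The private return per contributed unit (0.12) is below 1, so free-riding is indeed the best response regardless of what the others do.

7.92 dollars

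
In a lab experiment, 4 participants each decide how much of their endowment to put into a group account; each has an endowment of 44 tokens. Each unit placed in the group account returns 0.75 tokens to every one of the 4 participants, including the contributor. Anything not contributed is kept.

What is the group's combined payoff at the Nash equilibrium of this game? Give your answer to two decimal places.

176.00 tokens

The private return per contributed unit is 0.75 < 1, so contributing 0 is dominant for every player. At the Nash equilibrium everyone keeps their 44, and the group total is 4 × 44 = 176.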